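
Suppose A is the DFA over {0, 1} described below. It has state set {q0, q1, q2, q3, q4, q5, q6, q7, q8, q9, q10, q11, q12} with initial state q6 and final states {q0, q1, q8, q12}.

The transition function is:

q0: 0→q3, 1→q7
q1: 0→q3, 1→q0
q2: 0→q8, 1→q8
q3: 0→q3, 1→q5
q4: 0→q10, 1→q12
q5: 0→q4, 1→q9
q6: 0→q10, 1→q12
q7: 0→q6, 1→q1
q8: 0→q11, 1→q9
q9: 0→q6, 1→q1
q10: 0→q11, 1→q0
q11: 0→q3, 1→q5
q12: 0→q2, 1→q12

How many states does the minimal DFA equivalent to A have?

All states are reachable from the start state.
Start with accepting vs non-accepting: {q0,q1,q8,q12} | {q2,q3,q4,q5,q6,q7,q9,q10,q11}.
On input 1, block {q0,q1,q8,q12} splits into {q0,q8} and {q1,q12}.
Split {q2,q3,q4,q5,q6,q7,q9,q10,q11} by δ(·,0) → {q3,q4,q5,q6,q7,q9,q10,q11} and {q2}.
Refine {q3,q4,q5,q6,q7,q9,q10,q11} on symbol 1: members go to different blocks, giving {q4,q6,q7,q9} and {q3,q5,q11} and {q10}.
On input 0, block {q4,q6,q7,q9} splits into {q4,q6} and {q7,q9}.
Refine {q1,q12} on symbol 0: members go to different blocks, giving {q1} and {q12}.
On input 0, block {q3,q5,q11} splits into {q3,q11} and {q5}.
The partition is now stable with 9 blocks: {q0,q8} | {q4,q6} | {q1} | {q2} | {q3,q11} | {q10} | {q7,q9} | {q12} | {q5}.

9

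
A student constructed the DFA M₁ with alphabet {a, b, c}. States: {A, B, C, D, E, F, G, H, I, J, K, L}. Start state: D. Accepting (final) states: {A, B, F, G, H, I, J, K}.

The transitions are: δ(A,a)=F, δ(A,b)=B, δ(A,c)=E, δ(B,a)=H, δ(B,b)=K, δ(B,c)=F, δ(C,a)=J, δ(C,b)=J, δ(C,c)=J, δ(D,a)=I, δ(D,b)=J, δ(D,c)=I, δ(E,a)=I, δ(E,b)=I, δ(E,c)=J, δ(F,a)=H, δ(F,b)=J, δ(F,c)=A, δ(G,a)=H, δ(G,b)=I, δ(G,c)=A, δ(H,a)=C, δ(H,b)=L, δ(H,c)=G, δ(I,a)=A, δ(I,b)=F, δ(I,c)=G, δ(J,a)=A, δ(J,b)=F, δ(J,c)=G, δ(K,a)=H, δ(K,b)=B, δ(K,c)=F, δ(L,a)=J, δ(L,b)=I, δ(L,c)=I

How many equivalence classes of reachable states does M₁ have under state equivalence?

6

Start with accepting vs non-accepting: {A,B,F,G,H,I,J,K} | {C,D,E,L}.
Split {A,B,F,G,H,I,J,K} by δ(·,a) → {A,B,F,G,I,J,K} and {H}.
Split {A,B,F,G,I,J,K} by δ(·,a) → {B,F,G,K} and {A,I,J}.
Split {B,F,G,K} by δ(·,b) → {B,K} and {F,G}.
Refine {A,I,J} on symbol a: members go to different blocks, giving {I,J} and {A}.
The partition is now stable with 6 blocks: {B,K} | {C,D,E,L} | {H} | {I,J} | {F,G} | {A}.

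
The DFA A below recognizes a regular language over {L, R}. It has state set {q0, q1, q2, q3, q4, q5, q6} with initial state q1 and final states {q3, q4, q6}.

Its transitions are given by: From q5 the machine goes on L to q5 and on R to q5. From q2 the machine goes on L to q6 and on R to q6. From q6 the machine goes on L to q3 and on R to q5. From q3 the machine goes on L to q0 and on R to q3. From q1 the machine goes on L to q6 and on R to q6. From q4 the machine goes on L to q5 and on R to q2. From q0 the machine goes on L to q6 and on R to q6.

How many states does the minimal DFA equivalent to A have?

States {q2,q4} cannot be reached from the start state, so discard them.
Start with accepting vs non-accepting: {q3,q6} | {q0,q1,q5}.
Split {q3,q6} by δ(·,L) → {q3} and {q6}.
Refine {q0,q1,q5} on symbol L: members go to different blocks, giving {q0,q1} and {q5}.
The partition is now stable with 4 blocks: {q3} | {q0,q1} | {q6} | {q5}.

4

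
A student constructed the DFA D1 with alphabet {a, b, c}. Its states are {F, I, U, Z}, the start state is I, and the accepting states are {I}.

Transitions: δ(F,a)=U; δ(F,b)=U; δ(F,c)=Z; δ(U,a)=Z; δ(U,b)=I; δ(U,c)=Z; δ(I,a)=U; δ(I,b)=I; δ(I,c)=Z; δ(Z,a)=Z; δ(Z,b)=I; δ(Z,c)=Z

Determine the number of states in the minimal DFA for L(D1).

States {F} cannot be reached from the start state, so discard them.
P0 = {I} | {U,Z}.
Stable partition: {I} | {U,Z} — 2 equivalence classes.

2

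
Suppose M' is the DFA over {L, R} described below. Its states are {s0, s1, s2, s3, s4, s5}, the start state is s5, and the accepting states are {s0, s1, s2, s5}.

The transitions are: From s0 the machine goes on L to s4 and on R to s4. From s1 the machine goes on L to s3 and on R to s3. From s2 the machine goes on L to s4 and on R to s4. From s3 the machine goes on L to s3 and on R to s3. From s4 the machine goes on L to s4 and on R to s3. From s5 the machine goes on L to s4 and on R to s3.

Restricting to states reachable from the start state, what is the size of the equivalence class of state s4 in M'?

2

Reachable states from the start: {s3,s4,s5}. Unreachable: {s0,s1,s2} — drop them.
Initial partition by acceptance: {s5} | {s3,s4}.
No further refinement is possible. Final partition (2 blocks): {s5} | {s3,s4}.
State s4 belongs to the block {s3,s4}, which has 2 states.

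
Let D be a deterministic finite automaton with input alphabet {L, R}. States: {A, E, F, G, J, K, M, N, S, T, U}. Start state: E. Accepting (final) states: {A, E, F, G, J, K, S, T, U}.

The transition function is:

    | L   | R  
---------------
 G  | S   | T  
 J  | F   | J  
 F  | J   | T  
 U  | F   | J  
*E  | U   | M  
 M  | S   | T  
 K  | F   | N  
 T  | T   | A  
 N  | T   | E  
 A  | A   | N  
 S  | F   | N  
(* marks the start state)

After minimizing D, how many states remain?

8

First remove the unreachable states {G,K}; 9 states remain.
Initial partition by acceptance: {A,E,F,J,S,T,U} | {M,N}.
On input R, block {A,E,F,J,S,T,U} splits into {F,J,T,U} and {A,E,S}.
Refine {F,J,T,U} on symbol R: members go to different blocks, giving {F,J,U} and {T}.
Split {F,J,U} by δ(·,R) → {J,U} and {F}.
Refine {M,N} on symbol L: members go to different blocks, giving {M} and {N}.
Split {A,E,S} by δ(·,L) → {A} and {E} and {S}.
No further refinement is possible. Final partition (8 blocks): {J,U} | {M} | {A} | {T} | {F} | {N} | {E} | {S}.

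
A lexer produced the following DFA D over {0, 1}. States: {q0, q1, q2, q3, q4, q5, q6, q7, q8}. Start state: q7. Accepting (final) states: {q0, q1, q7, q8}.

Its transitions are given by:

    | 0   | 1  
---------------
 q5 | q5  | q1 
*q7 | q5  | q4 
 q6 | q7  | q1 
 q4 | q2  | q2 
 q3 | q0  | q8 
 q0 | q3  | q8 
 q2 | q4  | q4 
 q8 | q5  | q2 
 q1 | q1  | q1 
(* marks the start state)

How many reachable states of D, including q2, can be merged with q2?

2

First remove the unreachable states {q0,q3,q6,q8}; 5 states remain.
Start with accepting vs non-accepting: {q1,q7} | {q2,q4,q5}.
Split {q1,q7} by δ(·,0) → {q1} and {q7}.
On input 1, block {q2,q4,q5} splits into {q2,q4} and {q5}.
No further refinement is possible. Final partition (4 blocks): {q1} | {q2,q4} | {q7} | {q5}.
The equivalence class containing q2 is {q2,q4}, of size 2.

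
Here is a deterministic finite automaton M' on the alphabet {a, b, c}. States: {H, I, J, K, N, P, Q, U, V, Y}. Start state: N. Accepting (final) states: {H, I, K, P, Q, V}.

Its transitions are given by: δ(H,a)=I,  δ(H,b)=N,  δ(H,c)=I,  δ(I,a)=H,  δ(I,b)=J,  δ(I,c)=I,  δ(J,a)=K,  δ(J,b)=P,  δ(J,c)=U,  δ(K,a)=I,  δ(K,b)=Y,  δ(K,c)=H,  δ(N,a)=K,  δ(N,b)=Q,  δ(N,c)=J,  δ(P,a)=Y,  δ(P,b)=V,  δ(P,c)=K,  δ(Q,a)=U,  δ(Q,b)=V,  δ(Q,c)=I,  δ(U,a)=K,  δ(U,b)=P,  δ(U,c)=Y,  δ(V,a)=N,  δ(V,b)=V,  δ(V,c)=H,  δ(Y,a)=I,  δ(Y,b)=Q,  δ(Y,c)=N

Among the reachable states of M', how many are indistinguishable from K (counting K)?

3

Every state is reachable, so we keep all 10.
Initial partition by acceptance: {H,I,K,P,Q,V} | {J,N,U,Y}.
On input a, block {H,I,K,P,Q,V} splits into {P,Q,V} and {H,I,K}.
No further refinement is possible. Final partition (3 blocks): {P,Q,V} | {J,N,U,Y} | {H,I,K}.
State K belongs to the block {H,I,K}, which has 3 states.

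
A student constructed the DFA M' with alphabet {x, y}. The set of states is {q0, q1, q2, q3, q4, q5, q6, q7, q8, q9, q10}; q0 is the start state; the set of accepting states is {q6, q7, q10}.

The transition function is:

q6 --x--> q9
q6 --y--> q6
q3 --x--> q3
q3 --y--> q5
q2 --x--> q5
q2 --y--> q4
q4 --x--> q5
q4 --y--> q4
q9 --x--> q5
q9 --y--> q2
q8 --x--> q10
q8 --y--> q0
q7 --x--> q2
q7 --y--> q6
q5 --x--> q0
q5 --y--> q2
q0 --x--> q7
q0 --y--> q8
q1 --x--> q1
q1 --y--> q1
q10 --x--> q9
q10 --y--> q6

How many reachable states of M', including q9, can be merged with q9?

3

First remove the unreachable states {q1,q3}; 9 states remain.
Start with accepting vs non-accepting: {q6,q7,q10} | {q0,q2,q4,q5,q8,q9}.
Refine {q0,q2,q4,q5,q8,q9} on symbol x: members go to different blocks, giving {q2,q4,q5,q9} and {q0,q8}.
Refine {q2,q4,q5,q9} on symbol x: members go to different blocks, giving {q2,q4,q9} and {q5}.
The partition is now stable with 4 blocks: {q6,q7,q10} | {q2,q4,q9} | {q0,q8} | {q5}.
State q9 belongs to the block {q2,q4,q9}, which has 3 states.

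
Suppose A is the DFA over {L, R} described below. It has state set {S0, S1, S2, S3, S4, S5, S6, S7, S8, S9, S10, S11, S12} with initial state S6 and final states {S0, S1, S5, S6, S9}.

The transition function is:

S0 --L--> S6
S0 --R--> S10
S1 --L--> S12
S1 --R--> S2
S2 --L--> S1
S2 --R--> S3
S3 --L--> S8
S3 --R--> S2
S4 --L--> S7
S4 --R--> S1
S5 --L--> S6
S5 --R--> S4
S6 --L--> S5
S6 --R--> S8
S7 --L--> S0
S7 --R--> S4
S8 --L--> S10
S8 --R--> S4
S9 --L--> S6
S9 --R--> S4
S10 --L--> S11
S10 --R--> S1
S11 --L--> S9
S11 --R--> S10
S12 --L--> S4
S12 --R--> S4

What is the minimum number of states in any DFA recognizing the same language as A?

All states are reachable from the start state.
Start with accepting vs non-accepting: {S0,S1,S5,S6,S9} | {S2,S3,S4,S7,S8,S10,S11,S12}.
On input L, block {S0,S1,S5,S6,S9} splits into {S0,S5,S6,S9} and {S1}.
On input L, block {S2,S3,S4,S7,S8,S10,S11,S12} splits into {S3,S4,S8,S10,S12} and {S7,S11} and {S2}.
On input L, block {S3,S4,S8,S10,S12} splits into {S3,S8,S12} and {S4,S10}.
Refine {S0,S5,S6,S9} on symbol R: members go to different blocks, giving {S0,S5,S9} and {S6}.
Split {S3,S8,S12} by δ(·,L) → {S8,S12} and {S3}.
Stable partition: {S0,S5,S9} | {S8,S12} | {S1} | {S7,S11} | {S2} | {S4,S10} | {S6} | {S3} — 8 equivalence classes.

8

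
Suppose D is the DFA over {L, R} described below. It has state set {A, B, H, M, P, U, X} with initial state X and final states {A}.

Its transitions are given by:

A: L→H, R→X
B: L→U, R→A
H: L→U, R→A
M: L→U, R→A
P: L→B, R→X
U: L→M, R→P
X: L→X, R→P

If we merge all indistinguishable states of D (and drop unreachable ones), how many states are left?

Every state is reachable, so we keep all 7.
Start with accepting vs non-accepting: {A} | {B,H,M,P,U,X}.
Split {B,H,M,P,U,X} by δ(·,R) → {P,U,X} and {B,H,M}.
Refine {P,U,X} on symbol L: members go to different blocks, giving {P,U} and {X}.
Refine {P,U} on symbol R: members go to different blocks, giving {P} and {U}.
The partition is now stable with 5 blocks: {A} | {P} | {B,H,M} | {X} | {U}.

5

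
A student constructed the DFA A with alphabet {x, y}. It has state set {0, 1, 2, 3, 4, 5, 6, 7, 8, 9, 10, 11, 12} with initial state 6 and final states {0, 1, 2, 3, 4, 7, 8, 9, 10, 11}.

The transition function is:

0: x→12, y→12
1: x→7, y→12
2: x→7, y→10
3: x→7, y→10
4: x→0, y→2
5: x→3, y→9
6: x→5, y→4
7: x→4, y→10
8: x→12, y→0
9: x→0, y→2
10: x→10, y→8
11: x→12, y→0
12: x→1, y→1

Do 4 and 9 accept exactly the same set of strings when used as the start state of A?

Reachable states from the start: {0,1,2,3,4,5,6,7,8,9,10,12}. Unreachable: {11} — drop them.
Start with accepting vs non-accepting: {0,1,2,3,4,7,8,9,10} | {5,6,12}.
Split {0,1,2,3,4,7,8,9,10} by δ(·,x) → {1,2,3,4,7,9,10} and {0,8}.
Refine {1,2,3,4,7,9,10} on symbol x: members go to different blocks, giving {1,2,3,7,10} and {4,9}.
On input x, block {1,2,3,7,10} splits into {1,2,3,10} and {7}.
Split {1,2,3,10} by δ(·,x) → {1,2,3} and {10}.
Refine {1,2,3} on symbol y: members go to different blocks, giving {2,3} and {1}.
On input x, block {5,6,12} splits into {5} and {6} and {12}.
On input y, block {0,8} splits into {0} and {8}.
Stable partition: {2,3} | {5} | {0} | {4,9} | {7} | {10} | {1} | {6} | {12} | {8} — 10 equivalence classes.
4 and 9 lie in the same block of the stable partition, so they are equivalent — no string distinguishes them.

Yes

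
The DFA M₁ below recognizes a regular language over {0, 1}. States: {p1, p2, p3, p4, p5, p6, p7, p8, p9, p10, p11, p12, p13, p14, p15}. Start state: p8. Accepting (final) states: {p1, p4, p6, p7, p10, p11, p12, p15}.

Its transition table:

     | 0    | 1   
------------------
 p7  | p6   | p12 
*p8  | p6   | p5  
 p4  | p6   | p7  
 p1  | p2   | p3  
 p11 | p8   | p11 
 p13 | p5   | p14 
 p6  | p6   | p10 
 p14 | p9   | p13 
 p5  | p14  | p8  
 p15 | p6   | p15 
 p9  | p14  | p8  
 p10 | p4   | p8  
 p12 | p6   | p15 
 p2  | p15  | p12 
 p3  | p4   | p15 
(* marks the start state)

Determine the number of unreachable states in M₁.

4

Starting at p8 and following transitions, the reachable set is {p4, p5, p6, p7, p8, p9, p10, p12, p13, p14, p15}. That leaves p1, p2, p3, p11 unreachable — 4 in total.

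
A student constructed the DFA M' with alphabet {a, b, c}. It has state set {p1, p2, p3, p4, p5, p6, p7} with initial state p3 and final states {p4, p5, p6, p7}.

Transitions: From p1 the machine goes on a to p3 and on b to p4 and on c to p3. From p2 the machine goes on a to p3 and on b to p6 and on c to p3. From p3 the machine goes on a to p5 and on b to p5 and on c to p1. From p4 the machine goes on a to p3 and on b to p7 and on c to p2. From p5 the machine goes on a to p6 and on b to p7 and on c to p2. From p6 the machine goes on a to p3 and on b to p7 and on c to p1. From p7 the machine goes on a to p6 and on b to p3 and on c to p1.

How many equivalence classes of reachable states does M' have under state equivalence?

Every state is reachable, so we keep all 7.
P0 = {p4,p5,p6,p7} | {p1,p2,p3}.
Refine {p4,p5,p6,p7} on symbol a: members go to different blocks, giving {p4,p6} and {p5,p7}.
Refine {p1,p2,p3} on symbol a: members go to different blocks, giving {p1,p2} and {p3}.
Split {p5,p7} by δ(·,b) → {p5} and {p7}.
The partition is now stable with 5 blocks: {p4,p6} | {p1,p2} | {p5} | {p3} | {p7}.

5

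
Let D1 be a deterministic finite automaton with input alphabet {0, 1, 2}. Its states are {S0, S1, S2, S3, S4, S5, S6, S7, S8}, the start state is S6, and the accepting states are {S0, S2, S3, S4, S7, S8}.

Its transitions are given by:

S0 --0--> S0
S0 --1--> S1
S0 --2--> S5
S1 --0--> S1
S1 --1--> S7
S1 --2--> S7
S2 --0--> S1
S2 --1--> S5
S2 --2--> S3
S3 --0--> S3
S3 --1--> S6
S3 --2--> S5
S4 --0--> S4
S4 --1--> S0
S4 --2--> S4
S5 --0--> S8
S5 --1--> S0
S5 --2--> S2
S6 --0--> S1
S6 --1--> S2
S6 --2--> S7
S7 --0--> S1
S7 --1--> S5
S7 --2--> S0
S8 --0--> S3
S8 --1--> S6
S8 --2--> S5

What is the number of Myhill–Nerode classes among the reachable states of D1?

Reachable states from the start: {S0,S1,S2,S3,S5,S6,S7,S8}. Unreachable: {S4} — drop them.
Initial partition by acceptance: {S0,S2,S3,S7,S8} | {S1,S5,S6}.
Refine {S0,S2,S3,S7,S8} on symbol 0: members go to different blocks, giving {S0,S3,S8} and {S2,S7}.
Split {S1,S5,S6} by δ(·,0) → {S1,S6} and {S5}.
No further refinement is possible. Final partition (4 blocks): {S0,S3,S8} | {S1,S6} | {S2,S7} | {S5}.

4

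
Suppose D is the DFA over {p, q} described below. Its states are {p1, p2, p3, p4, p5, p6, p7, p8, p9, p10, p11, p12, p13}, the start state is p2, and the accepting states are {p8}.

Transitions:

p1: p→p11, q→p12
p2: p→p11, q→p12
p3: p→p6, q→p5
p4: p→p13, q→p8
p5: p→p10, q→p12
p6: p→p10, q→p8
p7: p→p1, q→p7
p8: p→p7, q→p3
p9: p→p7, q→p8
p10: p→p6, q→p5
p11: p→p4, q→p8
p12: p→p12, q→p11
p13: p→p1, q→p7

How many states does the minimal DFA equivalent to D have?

9

States {p9} cannot be reached from the start state, so discard them.
Start with accepting vs non-accepting: {p8} | {p1,p2,p3,p4,p5,p6,p7,p10,p11,p12,p13}.
Split {p1,p2,p3,p4,p5,p6,p7,p10,p11,p12,p13} by δ(·,q) → {p1,p2,p3,p5,p7,p10,p12,p13} and {p4,p6,p11}.
Refine {p1,p2,p3,p5,p7,p10,p12,p13} on symbol p: members go to different blocks, giving {p1,p2,p3,p10} and {p5,p7,p12,p13}.
Split {p4,p6,p11} by δ(·,p) → {p4} and {p6} and {p11}.
Refine {p1,p2,p3,p10} on symbol p: members go to different blocks, giving {p1,p2} and {p3,p10}.
Refine {p5,p7,p12,p13} on symbol p: members go to different blocks, giving {p7,p13} and {p5} and {p12}.
The partition is now stable with 9 blocks: {p8} | {p1,p2} | {p4} | {p7,p13} | {p6} | {p11} | {p3,p10} | {p5} | {p12}.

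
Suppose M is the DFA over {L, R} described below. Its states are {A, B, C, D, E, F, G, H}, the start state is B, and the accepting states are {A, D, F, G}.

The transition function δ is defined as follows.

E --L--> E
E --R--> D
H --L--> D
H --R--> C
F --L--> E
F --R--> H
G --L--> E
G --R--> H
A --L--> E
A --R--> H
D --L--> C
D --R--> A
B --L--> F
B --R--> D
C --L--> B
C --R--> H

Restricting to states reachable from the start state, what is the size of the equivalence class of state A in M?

Reachable states from the start: {A,B,C,D,E,F,H}. Unreachable: {G} — drop them.
Start with accepting vs non-accepting: {A,D,F} | {B,C,E,H}.
Split {A,D,F} by δ(·,R) → {A,F} and {D}.
Split {B,C,E,H} by δ(·,L) → {C,E} and {B} and {H}.
Split {C,E} by δ(·,L) → {C} and {E}.
The partition is now stable with 6 blocks: {A,F} | {C} | {D} | {B} | {H} | {E}.
State A belongs to the block {A,F}, which has 2 states.

2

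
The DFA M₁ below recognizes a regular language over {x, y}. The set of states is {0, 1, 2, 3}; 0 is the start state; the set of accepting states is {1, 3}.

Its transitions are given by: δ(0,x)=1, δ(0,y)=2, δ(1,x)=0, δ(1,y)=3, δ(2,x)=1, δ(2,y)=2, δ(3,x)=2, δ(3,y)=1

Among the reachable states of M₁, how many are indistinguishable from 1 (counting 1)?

2

All states are reachable from the start state.
Start with accepting vs non-accepting: {1,3} | {0,2}.
Stable partition: {1,3} | {0,2} — 2 equivalence classes.
State 1 belongs to the block {1,3}, which has 2 states.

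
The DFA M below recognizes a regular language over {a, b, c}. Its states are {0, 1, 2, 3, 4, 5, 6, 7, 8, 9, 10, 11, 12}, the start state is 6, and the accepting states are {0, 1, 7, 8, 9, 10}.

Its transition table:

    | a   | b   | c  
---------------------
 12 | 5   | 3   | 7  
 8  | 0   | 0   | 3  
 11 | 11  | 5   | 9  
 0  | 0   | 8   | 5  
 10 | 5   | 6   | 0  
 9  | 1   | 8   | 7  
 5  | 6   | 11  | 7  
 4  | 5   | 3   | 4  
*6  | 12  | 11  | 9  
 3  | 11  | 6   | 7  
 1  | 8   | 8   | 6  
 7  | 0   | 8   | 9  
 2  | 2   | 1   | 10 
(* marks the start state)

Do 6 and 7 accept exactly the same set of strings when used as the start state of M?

First remove the unreachable states {2,4,10}; 10 states remain.
Initial partition by acceptance: {0,1,7,8,9} | {3,5,6,11,12}.
On input c, block {0,1,7,8,9} splits into {0,1,8} and {7,9}.
Stable partition: {0,1,8} | {3,5,6,11,12} | {7,9} — 3 equivalence classes.
6 and 7 end up in different blocks, so they are distinguishable. For instance, the string 'ε' is accepted from only 7.

No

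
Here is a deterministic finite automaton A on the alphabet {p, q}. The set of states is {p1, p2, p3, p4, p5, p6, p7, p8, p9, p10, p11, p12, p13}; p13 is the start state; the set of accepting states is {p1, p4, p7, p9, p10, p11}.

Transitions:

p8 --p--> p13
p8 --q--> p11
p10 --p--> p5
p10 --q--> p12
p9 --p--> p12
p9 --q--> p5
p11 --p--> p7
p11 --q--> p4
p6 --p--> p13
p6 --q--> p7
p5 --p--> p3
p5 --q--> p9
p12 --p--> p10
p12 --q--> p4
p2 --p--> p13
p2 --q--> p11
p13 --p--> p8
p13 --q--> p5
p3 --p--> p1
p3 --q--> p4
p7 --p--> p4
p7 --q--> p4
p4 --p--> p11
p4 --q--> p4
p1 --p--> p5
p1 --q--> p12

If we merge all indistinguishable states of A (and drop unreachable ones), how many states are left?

First remove the unreachable states {p2,p6}; 11 states remain.
Initial partition by acceptance: {p1,p4,p7,p9,p10,p11} | {p3,p5,p8,p12,p13}.
Split {p1,p4,p7,p9,p10,p11} by δ(·,p) → {p1,p9,p10} and {p4,p7,p11}.
On input p, block {p3,p5,p8,p12,p13} splits into {p5,p8,p13} and {p3,p12}.
On input p, block {p1,p9,p10} splits into {p1,p10} and {p9}.
Refine {p5,p8,p13} on symbol p: members go to different blocks, giving {p8,p13} and {p5}.
On input q, block {p8,p13} splits into {p8} and {p13}.
No further refinement is possible. Final partition (7 blocks): {p1,p10} | {p8} | {p4,p7,p11} | {p3,p12} | {p9} | {p5} | {p13}.

7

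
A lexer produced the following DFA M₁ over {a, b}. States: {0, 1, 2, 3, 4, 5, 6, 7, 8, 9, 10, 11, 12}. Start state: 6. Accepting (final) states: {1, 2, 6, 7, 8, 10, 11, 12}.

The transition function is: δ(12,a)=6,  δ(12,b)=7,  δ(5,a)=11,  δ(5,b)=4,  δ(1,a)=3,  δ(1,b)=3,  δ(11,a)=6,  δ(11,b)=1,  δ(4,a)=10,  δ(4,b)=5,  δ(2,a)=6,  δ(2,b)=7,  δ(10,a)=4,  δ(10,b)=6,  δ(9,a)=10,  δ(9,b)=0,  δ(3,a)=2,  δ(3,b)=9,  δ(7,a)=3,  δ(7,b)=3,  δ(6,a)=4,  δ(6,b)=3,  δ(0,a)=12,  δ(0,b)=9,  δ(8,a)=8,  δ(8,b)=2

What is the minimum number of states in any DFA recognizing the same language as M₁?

6

States {8} cannot be reached from the start state, so discard them.
Initial partition by acceptance: {1,2,6,7,10,11,12} | {0,3,4,5,9}.
Split {1,2,6,7,10,11,12} by δ(·,a) → {1,6,7,10} and {2,11,12}.
On input b, block {1,6,7,10} splits into {1,6,7} and {10}.
On input a, block {0,3,4,5,9} splits into {0,3,5} and {4,9}.
On input a, block {1,6,7} splits into {1,7} and {6}.
The partition is now stable with 6 blocks: {1,7} | {0,3,5} | {2,11,12} | {10} | {4,9} | {6}.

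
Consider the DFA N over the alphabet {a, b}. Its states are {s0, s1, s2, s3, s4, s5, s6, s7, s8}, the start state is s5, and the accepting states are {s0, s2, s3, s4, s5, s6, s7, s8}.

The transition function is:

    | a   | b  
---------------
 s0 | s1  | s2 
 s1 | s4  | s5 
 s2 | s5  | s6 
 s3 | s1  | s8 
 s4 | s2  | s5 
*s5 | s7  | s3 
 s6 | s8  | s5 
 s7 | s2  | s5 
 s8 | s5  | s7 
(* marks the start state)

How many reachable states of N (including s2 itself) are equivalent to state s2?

States {s0} cannot be reached from the start state, so discard them.
P0 = {s2,s3,s4,s5,s6,s7,s8} | {s1}.
Split {s2,s3,s4,s5,s6,s7,s8} by δ(·,a) → {s2,s4,s5,s6,s7,s8} and {s3}.
On input b, block {s2,s4,s5,s6,s7,s8} splits into {s2,s4,s6,s7,s8} and {s5}.
On input a, block {s2,s4,s6,s7,s8} splits into {s4,s6,s7} and {s2,s8}.
The partition is now stable with 5 blocks: {s4,s6,s7} | {s1} | {s3} | {s5} | {s2,s8}.
The equivalence class containing s2 is {s2,s8}, of size 2.

2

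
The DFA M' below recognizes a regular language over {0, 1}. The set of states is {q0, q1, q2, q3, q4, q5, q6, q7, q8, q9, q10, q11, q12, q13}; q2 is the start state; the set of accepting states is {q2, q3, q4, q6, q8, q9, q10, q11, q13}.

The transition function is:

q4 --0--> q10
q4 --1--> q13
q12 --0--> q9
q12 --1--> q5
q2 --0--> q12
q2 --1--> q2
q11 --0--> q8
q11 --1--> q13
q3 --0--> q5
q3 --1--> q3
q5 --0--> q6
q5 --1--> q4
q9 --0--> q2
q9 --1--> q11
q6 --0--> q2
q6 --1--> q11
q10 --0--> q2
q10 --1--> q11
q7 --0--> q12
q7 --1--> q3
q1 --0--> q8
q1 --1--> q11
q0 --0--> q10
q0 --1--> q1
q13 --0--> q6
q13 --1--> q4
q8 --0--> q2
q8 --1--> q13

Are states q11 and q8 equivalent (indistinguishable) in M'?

First remove the unreachable states {q0,q1,q3,q7}; 10 states remain.
P0 = {q2,q4,q6,q8,q9,q10,q11,q13} | {q5,q12}.
Refine {q2,q4,q6,q8,q9,q10,q11,q13} on symbol 0: members go to different blocks, giving {q4,q6,q8,q9,q10,q11,q13} and {q2}.
On input 0, block {q4,q6,q8,q9,q10,q11,q13} splits into {q6,q8,q9,q10} and {q4,q11,q13}.
On input 1, block {q5,q12} splits into {q5} and {q12}.
No further refinement is possible. Final partition (5 blocks): {q6,q8,q9,q10} | {q5} | {q2} | {q4,q11,q13} | {q12}.
q11 and q8 end up in different blocks, so they are distinguishable. For instance, the string '00' is accepted from only q11.

No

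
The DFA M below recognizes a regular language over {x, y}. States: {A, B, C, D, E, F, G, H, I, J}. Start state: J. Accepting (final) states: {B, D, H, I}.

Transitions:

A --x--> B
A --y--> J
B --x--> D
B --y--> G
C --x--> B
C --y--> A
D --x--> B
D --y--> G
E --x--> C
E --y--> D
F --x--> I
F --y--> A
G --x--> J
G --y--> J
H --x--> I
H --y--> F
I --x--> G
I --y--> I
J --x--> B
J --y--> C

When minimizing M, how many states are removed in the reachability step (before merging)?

Starting at J and following transitions, the reachable set is {A, B, C, D, G, J}. That leaves E, F, H, I unreachable — 4 in total.

4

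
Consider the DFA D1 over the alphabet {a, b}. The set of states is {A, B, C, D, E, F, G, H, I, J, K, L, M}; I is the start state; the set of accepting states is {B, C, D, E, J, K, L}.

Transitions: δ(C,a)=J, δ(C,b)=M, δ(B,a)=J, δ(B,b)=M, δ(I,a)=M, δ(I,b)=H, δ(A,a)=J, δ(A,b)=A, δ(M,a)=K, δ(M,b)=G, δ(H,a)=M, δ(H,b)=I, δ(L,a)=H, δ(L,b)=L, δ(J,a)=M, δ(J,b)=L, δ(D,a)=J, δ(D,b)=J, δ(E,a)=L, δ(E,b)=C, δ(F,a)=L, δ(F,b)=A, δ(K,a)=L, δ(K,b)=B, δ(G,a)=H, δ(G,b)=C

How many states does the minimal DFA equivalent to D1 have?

7

States {A,D,E,F} cannot be reached from the start state, so discard them.
P0 = {B,C,J,K,L} | {G,H,I,M}.
Refine {B,C,J,K,L} on symbol a: members go to different blocks, giving {B,C,K} and {J,L}.
Refine {B,C,K} on symbol b: members go to different blocks, giving {B,C} and {K}.
Refine {G,H,I,M} on symbol a: members go to different blocks, giving {G,H,I} and {M}.
Refine {G,H,I} on symbol a: members go to different blocks, giving {H,I} and {G}.
Split {J,L} by δ(·,a) → {J} and {L}.
No further refinement is possible. Final partition (7 blocks): {B,C} | {H,I} | {J} | {K} | {M} | {G} | {L}.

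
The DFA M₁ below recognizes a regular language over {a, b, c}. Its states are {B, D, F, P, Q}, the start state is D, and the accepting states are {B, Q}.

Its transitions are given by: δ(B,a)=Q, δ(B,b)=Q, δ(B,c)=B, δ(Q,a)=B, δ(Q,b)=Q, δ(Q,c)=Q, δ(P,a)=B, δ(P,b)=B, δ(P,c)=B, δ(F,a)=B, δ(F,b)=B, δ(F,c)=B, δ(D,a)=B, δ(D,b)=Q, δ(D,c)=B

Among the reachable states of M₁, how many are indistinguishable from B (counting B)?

2

First remove the unreachable states {F,P}; 3 states remain.
Start with accepting vs non-accepting: {B,Q} | {D}.
Stable partition: {B,Q} | {D} — 2 equivalence classes.
The equivalence class containing B is {B,Q}, of size 2.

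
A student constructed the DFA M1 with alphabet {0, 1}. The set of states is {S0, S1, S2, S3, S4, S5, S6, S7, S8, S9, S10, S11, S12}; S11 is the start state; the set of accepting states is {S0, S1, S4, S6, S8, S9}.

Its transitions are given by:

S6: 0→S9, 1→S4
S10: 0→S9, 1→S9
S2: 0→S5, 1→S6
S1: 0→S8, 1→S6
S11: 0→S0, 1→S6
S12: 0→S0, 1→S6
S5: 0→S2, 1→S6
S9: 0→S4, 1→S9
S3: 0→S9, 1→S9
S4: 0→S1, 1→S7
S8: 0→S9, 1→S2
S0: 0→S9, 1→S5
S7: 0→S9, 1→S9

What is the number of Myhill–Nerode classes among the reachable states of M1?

8

States {S3,S10,S12} cannot be reached from the start state, so discard them.
Start with accepting vs non-accepting: {S0,S1,S4,S6,S8,S9} | {S2,S5,S7,S11}.
On input 1, block {S0,S1,S4,S6,S8,S9} splits into {S0,S4,S8} and {S1,S6,S9}.
On input 0, block {S2,S5,S7,S11} splits into {S2,S5} and {S7} and {S11}.
Split {S0,S4,S8} by δ(·,1) → {S0,S8} and {S4}.
Refine {S1,S6,S9} on symbol 0: members go to different blocks, giving {S1} and {S6} and {S9}.
The partition is now stable with 8 blocks: {S0,S8} | {S2,S5} | {S1} | {S7} | {S11} | {S4} | {S6} | {S9}.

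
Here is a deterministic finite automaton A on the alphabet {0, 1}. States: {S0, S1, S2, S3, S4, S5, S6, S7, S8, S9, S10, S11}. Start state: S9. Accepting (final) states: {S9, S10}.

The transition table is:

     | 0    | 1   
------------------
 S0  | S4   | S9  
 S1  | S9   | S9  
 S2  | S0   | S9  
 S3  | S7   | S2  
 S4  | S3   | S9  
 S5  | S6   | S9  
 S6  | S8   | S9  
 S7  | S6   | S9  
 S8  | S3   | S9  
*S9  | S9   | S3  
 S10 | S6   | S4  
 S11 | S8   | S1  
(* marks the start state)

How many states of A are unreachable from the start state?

No path from S9 leads to S1, S5, S10, S11; the other 8 states are all reachable.

4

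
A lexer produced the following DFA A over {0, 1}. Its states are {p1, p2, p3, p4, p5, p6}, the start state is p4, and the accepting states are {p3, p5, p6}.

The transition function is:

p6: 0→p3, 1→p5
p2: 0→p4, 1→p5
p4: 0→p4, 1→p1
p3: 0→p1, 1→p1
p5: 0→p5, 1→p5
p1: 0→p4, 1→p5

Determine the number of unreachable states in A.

3

No path from p4 leads to p2, p3, p6; the other 3 states are all reachable.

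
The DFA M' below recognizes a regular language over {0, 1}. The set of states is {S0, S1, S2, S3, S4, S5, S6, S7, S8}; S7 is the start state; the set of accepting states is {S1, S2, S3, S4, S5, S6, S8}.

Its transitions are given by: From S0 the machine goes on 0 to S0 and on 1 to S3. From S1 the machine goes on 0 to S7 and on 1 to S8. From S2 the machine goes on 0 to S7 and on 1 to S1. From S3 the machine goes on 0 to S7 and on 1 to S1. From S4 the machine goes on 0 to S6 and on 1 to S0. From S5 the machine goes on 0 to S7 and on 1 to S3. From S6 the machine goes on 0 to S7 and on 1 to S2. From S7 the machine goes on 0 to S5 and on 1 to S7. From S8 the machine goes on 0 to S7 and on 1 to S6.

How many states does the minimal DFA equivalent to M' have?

2

States {S0,S4} cannot be reached from the start state, so discard them.
P0 = {S1,S2,S3,S5,S6,S8} | {S7}.
The partition is now stable with 2 blocks: {S1,S2,S3,S5,S6,S8} | {S7}.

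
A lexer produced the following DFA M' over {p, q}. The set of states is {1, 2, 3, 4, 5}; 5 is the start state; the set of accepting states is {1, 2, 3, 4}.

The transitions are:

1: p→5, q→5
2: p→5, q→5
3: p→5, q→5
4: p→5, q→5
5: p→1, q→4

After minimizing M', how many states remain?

2

Reachable states from the start: {1,4,5}. Unreachable: {2,3} — drop them.
P0 = {1,4} | {5}.
No further refinement is possible. Final partition (2 blocks): {1,4} | {5}.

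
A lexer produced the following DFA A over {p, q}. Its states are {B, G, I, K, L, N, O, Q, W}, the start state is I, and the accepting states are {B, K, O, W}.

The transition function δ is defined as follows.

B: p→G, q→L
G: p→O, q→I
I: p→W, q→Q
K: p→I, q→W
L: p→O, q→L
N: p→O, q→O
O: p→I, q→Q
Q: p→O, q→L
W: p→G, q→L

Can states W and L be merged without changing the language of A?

Reachable states from the start: {G,I,L,O,Q,W}. Unreachable: {B,K,N} — drop them.
Initial partition by acceptance: {O,W} | {G,I,L,Q}.
The partition is now stable with 2 blocks: {O,W} | {G,I,L,Q}.
W and L end up in different blocks, so they are distinguishable. For instance, the string 'ε' is accepted from only W.

No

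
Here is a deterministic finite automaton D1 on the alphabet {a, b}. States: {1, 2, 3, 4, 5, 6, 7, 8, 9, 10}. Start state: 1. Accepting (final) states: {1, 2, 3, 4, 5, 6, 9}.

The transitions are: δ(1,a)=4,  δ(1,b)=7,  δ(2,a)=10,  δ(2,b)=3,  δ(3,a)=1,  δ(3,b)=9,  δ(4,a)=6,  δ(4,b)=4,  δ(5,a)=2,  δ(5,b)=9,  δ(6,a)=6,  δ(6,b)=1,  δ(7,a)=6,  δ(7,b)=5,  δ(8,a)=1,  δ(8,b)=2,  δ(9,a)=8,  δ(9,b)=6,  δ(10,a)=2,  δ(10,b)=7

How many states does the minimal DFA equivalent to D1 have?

10

All states are reachable from the start state.
P0 = {1,2,3,4,5,6,9} | {7,8,10}.
On input a, block {1,2,3,4,5,6,9} splits into {1,3,4,5,6} and {2,9}.
On input a, block {1,3,4,5,6} splits into {1,3,4,6} and {5}.
Split {1,3,4,6} by δ(·,b) → {4,6} and {1} and {3}.
Split {4,6} by δ(·,b) → {4} and {6}.
On input a, block {7,8,10} splits into {7} and {8} and {10}.
On input a, block {2,9} splits into {2} and {9}.
No further refinement is possible. Final partition (10 blocks): {4} | {7} | {2} | {5} | {1} | {3} | {6} | {8} | {10} | {9}.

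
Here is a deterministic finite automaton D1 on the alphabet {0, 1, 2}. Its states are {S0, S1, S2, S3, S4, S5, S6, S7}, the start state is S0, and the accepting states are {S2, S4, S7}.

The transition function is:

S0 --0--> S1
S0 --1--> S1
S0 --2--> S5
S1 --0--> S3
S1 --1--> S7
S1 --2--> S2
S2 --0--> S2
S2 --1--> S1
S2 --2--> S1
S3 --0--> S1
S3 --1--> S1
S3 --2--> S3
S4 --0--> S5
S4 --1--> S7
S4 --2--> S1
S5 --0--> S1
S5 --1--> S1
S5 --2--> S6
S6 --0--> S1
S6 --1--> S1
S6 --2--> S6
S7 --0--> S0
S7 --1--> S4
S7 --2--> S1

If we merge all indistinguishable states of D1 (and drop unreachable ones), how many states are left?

All states are reachable from the start state.
P0 = {S2,S4,S7} | {S0,S1,S3,S5,S6}.
Refine {S2,S4,S7} on symbol 0: members go to different blocks, giving {S4,S7} and {S2}.
On input 1, block {S0,S1,S3,S5,S6} splits into {S0,S3,S5,S6} and {S1}.
Stable partition: {S4,S7} | {S0,S3,S5,S6} | {S2} | {S1} — 4 equivalence classes.

4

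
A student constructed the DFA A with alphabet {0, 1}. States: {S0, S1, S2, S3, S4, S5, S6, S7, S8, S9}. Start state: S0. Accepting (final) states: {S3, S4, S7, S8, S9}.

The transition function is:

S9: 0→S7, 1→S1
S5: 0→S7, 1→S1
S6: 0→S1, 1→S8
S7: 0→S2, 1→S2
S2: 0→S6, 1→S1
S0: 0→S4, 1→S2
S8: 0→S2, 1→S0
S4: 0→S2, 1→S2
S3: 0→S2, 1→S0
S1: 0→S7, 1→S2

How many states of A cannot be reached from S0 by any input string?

3

BFS from S0 reaches {S0, S1, S2, S4, S6, S7, S8}; the 3 state(s) S3, S5, S9 are never visited.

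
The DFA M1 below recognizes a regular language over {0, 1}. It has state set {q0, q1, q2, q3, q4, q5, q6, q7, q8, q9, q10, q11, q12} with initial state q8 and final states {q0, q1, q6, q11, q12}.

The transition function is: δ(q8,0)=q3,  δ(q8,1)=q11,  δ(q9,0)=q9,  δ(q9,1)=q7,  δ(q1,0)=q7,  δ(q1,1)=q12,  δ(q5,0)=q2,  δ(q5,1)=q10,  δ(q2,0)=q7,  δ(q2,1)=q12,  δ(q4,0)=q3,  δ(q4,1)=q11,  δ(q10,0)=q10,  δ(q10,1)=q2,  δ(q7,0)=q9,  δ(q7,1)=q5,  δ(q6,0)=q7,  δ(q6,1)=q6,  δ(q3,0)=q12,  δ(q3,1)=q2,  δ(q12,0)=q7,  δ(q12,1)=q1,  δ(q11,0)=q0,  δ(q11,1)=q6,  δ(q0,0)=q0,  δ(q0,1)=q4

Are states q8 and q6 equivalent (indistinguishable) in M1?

P0 = {q0,q1,q6,q11,q12} | {q2,q3,q4,q5,q7,q8,q9,q10}.
On input 0, block {q0,q1,q6,q11,q12} splits into {q1,q6,q12} and {q0,q11}.
On input 0, block {q2,q3,q4,q5,q7,q8,q9,q10} splits into {q2,q4,q5,q7,q8,q9,q10} and {q3}.
Split {q2,q4,q5,q7,q8,q9,q10} by δ(·,0) → {q2,q5,q7,q9,q10} and {q4,q8}.
Split {q2,q5,q7,q9,q10} by δ(·,1) → {q5,q7,q9,q10} and {q2}.
On input 0, block {q5,q7,q9,q10} splits into {q7,q9,q10} and {q5}.
Refine {q7,q9,q10} on symbol 1: members go to different blocks, giving {q7} and {q9} and {q10}.
Refine {q0,q11} on symbol 1: members go to different blocks, giving {q0} and {q11}.
No further refinement is possible. Final partition (10 blocks): {q1,q6,q12} | {q7} | {q0} | {q3} | {q4,q8} | {q2} | {q5} | {q9} | {q10} | {q11}.
q8 and q6 end up in different blocks, so they are distinguishable. For instance, the string 'ε' is accepted from only q6.

No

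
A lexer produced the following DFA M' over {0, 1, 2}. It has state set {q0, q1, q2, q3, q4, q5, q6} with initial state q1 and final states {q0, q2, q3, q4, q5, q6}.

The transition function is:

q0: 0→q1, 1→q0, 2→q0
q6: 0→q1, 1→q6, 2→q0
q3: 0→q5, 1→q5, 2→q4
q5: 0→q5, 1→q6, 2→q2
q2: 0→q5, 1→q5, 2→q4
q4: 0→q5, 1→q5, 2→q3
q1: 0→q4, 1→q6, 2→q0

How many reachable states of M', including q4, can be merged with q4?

3

P0 = {q0,q2,q3,q4,q5,q6} | {q1}.
Split {q0,q2,q3,q4,q5,q6} by δ(·,0) → {q2,q3,q4,q5} and {q0,q6}.
On input 1, block {q2,q3,q4,q5} splits into {q2,q3,q4} and {q5}.
Stable partition: {q2,q3,q4} | {q1} | {q0,q6} | {q5} — 4 equivalence classes.
State q4 belongs to the block {q2,q3,q4}, which has 3 states.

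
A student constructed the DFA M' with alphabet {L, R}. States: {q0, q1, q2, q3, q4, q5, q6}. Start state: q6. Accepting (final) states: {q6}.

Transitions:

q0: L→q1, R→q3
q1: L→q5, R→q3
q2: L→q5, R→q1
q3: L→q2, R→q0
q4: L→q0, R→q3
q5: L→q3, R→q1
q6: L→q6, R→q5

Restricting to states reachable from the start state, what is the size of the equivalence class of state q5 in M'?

First remove the unreachable states {q4}; 6 states remain.
Start with accepting vs non-accepting: {q6} | {q0,q1,q2,q3,q5}.
No further refinement is possible. Final partition (2 blocks): {q6} | {q0,q1,q2,q3,q5}.
State q5 belongs to the block {q0,q1,q2,q3,q5}, which has 5 states.

5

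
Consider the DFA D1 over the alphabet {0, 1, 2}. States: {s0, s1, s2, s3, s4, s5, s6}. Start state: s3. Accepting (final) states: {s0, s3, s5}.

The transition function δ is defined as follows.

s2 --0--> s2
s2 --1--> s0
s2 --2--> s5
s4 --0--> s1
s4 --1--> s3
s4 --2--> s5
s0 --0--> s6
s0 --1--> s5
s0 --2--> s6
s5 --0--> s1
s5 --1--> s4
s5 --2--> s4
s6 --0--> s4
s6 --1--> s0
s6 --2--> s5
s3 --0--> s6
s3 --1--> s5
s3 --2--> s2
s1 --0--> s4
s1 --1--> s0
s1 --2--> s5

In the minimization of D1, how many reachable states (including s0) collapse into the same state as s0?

2

Every state is reachable, so we keep all 7.
Initial partition by acceptance: {s0,s3,s5} | {s1,s2,s4,s6}.
Refine {s0,s3,s5} on symbol 1: members go to different blocks, giving {s0,s3} and {s5}.
No further refinement is possible. Final partition (3 blocks): {s0,s3} | {s1,s2,s4,s6} | {s5}.
State s0 belongs to the block {s0,s3}, which has 2 states.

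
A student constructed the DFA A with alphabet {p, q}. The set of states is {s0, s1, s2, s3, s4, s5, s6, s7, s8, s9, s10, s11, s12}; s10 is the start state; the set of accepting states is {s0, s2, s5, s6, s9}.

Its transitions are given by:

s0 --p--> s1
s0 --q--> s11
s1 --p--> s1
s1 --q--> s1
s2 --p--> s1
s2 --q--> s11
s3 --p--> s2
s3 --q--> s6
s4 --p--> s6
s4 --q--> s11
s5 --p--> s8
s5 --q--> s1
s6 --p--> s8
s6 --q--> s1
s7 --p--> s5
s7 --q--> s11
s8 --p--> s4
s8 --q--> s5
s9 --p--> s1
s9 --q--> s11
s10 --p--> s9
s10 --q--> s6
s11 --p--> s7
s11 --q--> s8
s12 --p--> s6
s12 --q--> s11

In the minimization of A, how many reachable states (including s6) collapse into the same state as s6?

First remove the unreachable states {s0,s2,s3,s12}; 9 states remain.
P0 = {s5,s6,s9} | {s1,s4,s7,s8,s10,s11}.
Refine {s1,s4,s7,s8,s10,s11} on symbol p: members go to different blocks, giving {s1,s8,s11} and {s4,s7,s10}.
Split {s1,s8,s11} by δ(·,p) → {s8,s11} and {s1}.
Refine {s5,s6,s9} on symbol p: members go to different blocks, giving {s5,s6} and {s9}.
Refine {s8,s11} on symbol q: members go to different blocks, giving {s8} and {s11}.
On input p, block {s4,s7,s10} splits into {s4,s7} and {s10}.
The partition is now stable with 7 blocks: {s5,s6} | {s8} | {s4,s7} | {s1} | {s9} | {s11} | {s10}.
The equivalence class containing s6 is {s5,s6}, of size 2.

2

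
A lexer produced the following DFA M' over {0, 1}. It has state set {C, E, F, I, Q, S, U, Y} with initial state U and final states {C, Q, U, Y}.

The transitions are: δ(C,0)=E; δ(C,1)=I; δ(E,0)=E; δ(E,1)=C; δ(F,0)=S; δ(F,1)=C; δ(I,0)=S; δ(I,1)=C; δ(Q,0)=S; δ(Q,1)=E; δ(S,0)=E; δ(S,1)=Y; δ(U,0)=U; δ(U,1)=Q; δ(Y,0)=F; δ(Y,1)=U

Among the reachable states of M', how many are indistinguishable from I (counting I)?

2

All states are reachable from the start state.
Start with accepting vs non-accepting: {C,Q,U,Y} | {E,F,I,S}.
Split {C,Q,U,Y} by δ(·,0) → {C,Q,Y} and {U}.
Refine {C,Q,Y} on symbol 1: members go to different blocks, giving {C,Q} and {Y}.
Refine {E,F,I,S} on symbol 1: members go to different blocks, giving {E,F,I} and {S}.
Refine {C,Q} on symbol 0: members go to different blocks, giving {Q} and {C}.
Split {E,F,I} by δ(·,0) → {F,I} and {E}.
No further refinement is possible. Final partition (7 blocks): {Q} | {F,I} | {U} | {Y} | {S} | {C} | {E}.
The equivalence class containing I is {F,I}, of size 2.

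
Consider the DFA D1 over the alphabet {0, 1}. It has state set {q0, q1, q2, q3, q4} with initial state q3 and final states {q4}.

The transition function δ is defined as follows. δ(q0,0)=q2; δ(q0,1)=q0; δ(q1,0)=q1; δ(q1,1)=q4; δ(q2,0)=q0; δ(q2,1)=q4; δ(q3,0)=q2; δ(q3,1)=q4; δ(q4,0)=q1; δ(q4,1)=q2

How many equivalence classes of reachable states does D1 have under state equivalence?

All states are reachable from the start state.
Start with accepting vs non-accepting: {q4} | {q0,q1,q2,q3}.
On input 1, block {q0,q1,q2,q3} splits into {q1,q2,q3} and {q0}.
Refine {q1,q2,q3} on symbol 0: members go to different blocks, giving {q1,q3} and {q2}.
Refine {q1,q3} on symbol 0: members go to different blocks, giving {q1} and {q3}.
No further refinement is possible. Final partition (5 blocks): {q4} | {q1} | {q0} | {q2} | {q3}.

5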